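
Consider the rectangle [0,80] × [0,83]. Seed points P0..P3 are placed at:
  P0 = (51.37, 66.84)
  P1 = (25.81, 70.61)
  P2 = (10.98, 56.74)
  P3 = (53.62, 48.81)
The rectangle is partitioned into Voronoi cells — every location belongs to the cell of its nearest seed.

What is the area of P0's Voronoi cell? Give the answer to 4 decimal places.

1. box [0,80]×[0,83]: [(0, 0) (80, 0) (80, 83) (0, 83)]
2. ⊥bis P0·P1 via (38.59,68.725): [(28.4533, 0) (80, 0) (80, 83) (40.6955, 83)]  |A|=3770.3232
3. ⊥bis P0·P2 via (31.175,61.79): [(35.1956, 45.7116) (46.6263, 0) (80, 0) (80, 83) (40.6955, 83)]  |A|=3354.9653
4. ⊥bis P0·P3 via (52.495,57.825): [(36.6914, 55.8528) (80, 61.2574) (80, 83) (40.6955, 83)]  |A|=1004.3233
5. canonical 4-gon: [(36.6914, 55.8528) (80, 61.2574) (80, 83) (40.6955, 83)]
6. shoelace: 1004.3233

Area of P0's cell: 1004.3233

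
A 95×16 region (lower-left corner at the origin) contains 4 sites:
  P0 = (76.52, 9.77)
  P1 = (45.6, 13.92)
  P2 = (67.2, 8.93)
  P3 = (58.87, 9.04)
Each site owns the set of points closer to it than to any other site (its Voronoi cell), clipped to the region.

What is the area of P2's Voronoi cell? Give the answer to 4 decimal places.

Area of P2's cell: 143.3549

1. box [0,95]×[0,16]: [(0, 0) (95, 0) (95, 16) (0, 16)]
2. ⊥bis P2·P0 via (71.86,9.35): [(0, 0) (72.7027, 0) (71.2606, 16) (0, 16)]  |A|=1151.7068
3. ⊥bis P2·P1 via (56.4,11.425): [(53.7606, 0) (72.7027, 0) (71.2606, 16) (57.4569, 16)]  |A|=261.9666
4. ⊥bis P2·P3 via (63.035,8.985): [(62.9164, 0) (72.7027, 0) (71.2606, 16) (63.1276, 16)]  |A|=143.3549
5. canonical 4-gon: [(62.9164, 0) (72.7027, 0) (71.2606, 16) (63.1276, 16)]
6. shoelace: 143.3549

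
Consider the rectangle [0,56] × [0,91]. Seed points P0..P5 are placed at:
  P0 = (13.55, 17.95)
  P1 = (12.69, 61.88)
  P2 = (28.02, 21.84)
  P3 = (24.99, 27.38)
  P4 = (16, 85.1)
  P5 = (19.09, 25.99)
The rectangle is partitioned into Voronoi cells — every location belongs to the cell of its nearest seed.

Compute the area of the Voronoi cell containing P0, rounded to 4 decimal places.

1. box [0,56]×[0,91]: [(0, 0) (56, 0) (56, 91) (0, 91)]
2. ⊥bis P0·P1 via (13.12,39.915): [(0, 39.6582) (0, 0) (56, 0) (56, 40.7544)]  |A|=2251.5528
3. ⊥bis P0·P2 via (20.785,19.895): [(15.391, 39.9595) (0, 39.6582) (0, 0) (26.1334, 0)]  |A|=827.3285
4. ⊥bis P0·P3 via (19.27,22.665): [(20.4132, 21.2782) (5.179, 39.7595) (0, 39.6582) (0, 0) (26.1334, 0)]  |A|=731.4392
5. ⊥bis P0·P4 via (14.775,51.525): [(20.4132, 21.2782) (5.179, 39.7595) (0, 39.6582) (0, 0) (26.1334, 0)]  |A|=731.4392
6. ⊥bis P0·P5 via (16.32,21.97): [(21.1155, 18.6656) (0, 33.2154) (0, 0) (26.1334, 0)]  |A|=594.578
7. canonical 4-gon: [(21.1155, 18.6656) (0, 33.2154) (0, 0) (26.1334, 0)]
8. shoelace: 594.578

Area of P0's cell: 594.5780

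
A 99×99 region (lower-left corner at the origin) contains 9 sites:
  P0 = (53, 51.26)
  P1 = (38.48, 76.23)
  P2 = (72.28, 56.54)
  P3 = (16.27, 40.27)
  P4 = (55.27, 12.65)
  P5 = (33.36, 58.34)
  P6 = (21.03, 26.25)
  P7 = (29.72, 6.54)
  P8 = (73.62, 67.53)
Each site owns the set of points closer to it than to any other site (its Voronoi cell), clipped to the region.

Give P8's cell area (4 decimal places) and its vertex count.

1. box [0,99]×[0,99]: [(0, 0) (99, 0) (99, 99) (0, 99)]
2. ⊥bis P8·P0 via (63.31,59.395): [(99, 14.1628) (99, 99) (32.0601, 99)]  |A|=2839.4975
3. ⊥bis P8·P1 via (56.05,71.88): [(55.4311, 69.3804) (99, 14.1628) (99, 99) (62.7644, 99)]  |A|=2384.7723
4. ⊥bis P8·P2 via (72.95,62.035): [(55.4311, 69.3804) (59.979, 63.6165) (99, 58.8587) (99, 99) (62.7644, 99)]  |A|=1512.733
5. ⊥bis P8·P3 via (44.945,53.9): [(55.4311, 69.3804) (59.979, 63.6165) (99, 58.8587) (99, 99) (62.7644, 99)]  |A|=1512.733
6. ⊥bis P8·P4 via (64.445,40.09): [(55.4311, 69.3804) (59.979, 63.6165) (99, 58.8587) (99, 99) (62.7644, 99)]  |A|=1512.733
7. ⊥bis P8·P5 via (53.49,62.935): [(55.4311, 69.3804) (59.979, 63.6165) (99, 58.8587) (99, 99) (62.7644, 99)]  |A|=1512.733
8. ⊥bis P8·P6 via (47.325,46.89): [(55.4311, 69.3804) (59.979, 63.6165) (99, 58.8587) (99, 99) (62.7644, 99)]  |A|=1512.733
9. ⊥bis P8·P7 via (51.67,37.035): [(55.4311, 69.3804) (59.979, 63.6165) (99, 58.8587) (99, 99) (62.7644, 99)]  |A|=1512.733
10. canonical 5-gon: [(55.4311, 69.3804) (59.979, 63.6165) (99, 58.8587) (99, 99) (62.7644, 99)]
11. shoelace: 1512.733

Area of P8's cell: 1512.7330 (5 vertices)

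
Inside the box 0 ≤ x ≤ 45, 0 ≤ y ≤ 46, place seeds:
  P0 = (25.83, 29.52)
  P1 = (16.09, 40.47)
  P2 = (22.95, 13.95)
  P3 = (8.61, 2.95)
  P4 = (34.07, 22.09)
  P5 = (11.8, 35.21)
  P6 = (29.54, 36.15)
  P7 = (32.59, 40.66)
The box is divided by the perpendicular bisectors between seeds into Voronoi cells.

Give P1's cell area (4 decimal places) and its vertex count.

Area of P1's cell: 141.9365 (5 vertices)

1. box [0,45]×[0,46]: [(0, 0) (45, 0) (45, 46) (0, 46)]
2. ⊥bis P1·P0 via (20.96,34.995): [(0, 16.3511) (33.3322, 46) (0, 46)]  |A|=494.1303
3. ⊥bis P1·P2 via (19.52,27.21): [(0, 22.1607) (9.2095, 24.543) (33.3322, 46) (0, 46)]  |A|=467.3787
4. ⊥bis P1·P3 via (12.35,21.71): [(0, 24.1721) (4.3914, 23.2966) (9.2095, 24.543) (33.3322, 46) (0, 46)]  |A|=462.9623
5. ⊥bis P1·P4 via (25.08,31.28): [(0, 24.1721) (4.3914, 23.2966) (9.2095, 24.543) (33.3322, 46) (0, 46)]  |A|=462.9623
6. ⊥bis P1·P5 via (13.945,37.84): [(19.2731, 33.4945) (33.3322, 46) (3.94, 46)]  |A|=183.7823
7. ⊥bis P1·P6 via (22.815,38.31): [(19.2731, 33.4945) (22.0663, 35.9791) (25.2849, 46) (3.94, 46)]  |A|=143.4621
8. ⊥bis P1·P7 via (24.34,40.565): [(19.2731, 33.4945) (22.0663, 35.9791) (24.3123, 42.9717) (24.2774, 46) (3.94, 46)]  |A|=141.9365
9. canonical 5-gon: [(19.2731, 33.4945) (22.0663, 35.9791) (24.3123, 42.9717) (24.2774, 46) (3.94, 46)]
10. shoelace: 141.9365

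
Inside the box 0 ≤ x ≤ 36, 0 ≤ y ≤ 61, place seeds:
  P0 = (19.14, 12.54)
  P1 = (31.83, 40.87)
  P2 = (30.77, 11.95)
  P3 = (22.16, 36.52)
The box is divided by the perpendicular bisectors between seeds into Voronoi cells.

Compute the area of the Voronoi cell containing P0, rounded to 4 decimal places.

Area of P0's cell: 637.5028

1. box [0,36]×[0,61]: [(0, 0) (36, 0) (36, 61) (0, 61)]
2. ⊥bis P0·P1 via (25.485,26.705): [(0, 38.1206) (0, 0) (36, 0) (36, 21.995)]  |A|=1082.0806
3. ⊥bis P0·P2 via (24.955,12.245): [(25.684, 26.6158) (0, 38.1206) (0, 0) (24.3338, 0)]  |A|=813.3782
4. ⊥bis P0·P3 via (20.65,24.53): [(25.5469, 23.9133) (0, 27.1306) (0, 0) (24.3338, 0)]  |A|=637.5028
5. canonical 4-gon: [(25.5469, 23.9133) (0, 27.1306) (0, 0) (24.3338, 0)]
6. shoelace: 637.5028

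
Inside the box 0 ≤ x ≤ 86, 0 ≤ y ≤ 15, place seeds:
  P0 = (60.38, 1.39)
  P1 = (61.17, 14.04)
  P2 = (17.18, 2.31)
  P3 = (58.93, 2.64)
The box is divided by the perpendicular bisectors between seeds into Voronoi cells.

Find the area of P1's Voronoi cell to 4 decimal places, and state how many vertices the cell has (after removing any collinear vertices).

Area of P1's cell: 307.5088 (5 vertices)

1. box [0,86]×[0,15]: [(0, 0) (86, 0) (86, 15) (0, 15)]
2. ⊥bis P1·P0 via (60.775,7.715): [(0, 11.5104) (86, 6.1397) (86, 15) (0, 15)]  |A|=531.0449
3. ⊥bis P1·P2 via (39.175,8.175): [(38.934, 9.079) (86, 6.1397) (86, 15) (37.3551, 15)]  |A|=352.5236
4. ⊥bis P1·P3 via (60.05,8.34): [(37.9744, 12.6777) (64.375, 7.4902) (86, 6.1397) (86, 15) (37.3551, 15)]  |A|=307.5088
5. canonical 5-gon: [(37.9744, 12.6777) (64.375, 7.4902) (86, 6.1397) (86, 15) (37.3551, 15)]
6. shoelace: 307.5088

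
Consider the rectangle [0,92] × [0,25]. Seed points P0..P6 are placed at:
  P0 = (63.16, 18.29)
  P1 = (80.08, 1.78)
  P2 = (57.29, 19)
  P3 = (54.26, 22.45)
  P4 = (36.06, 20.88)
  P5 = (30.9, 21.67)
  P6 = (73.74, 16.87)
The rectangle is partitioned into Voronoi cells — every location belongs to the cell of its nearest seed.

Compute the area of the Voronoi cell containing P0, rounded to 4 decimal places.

1. box [0,92]×[0,25]: [(0, 0) (92, 0) (92, 25) (0, 25)]
2. ⊥bis P0·P1 via (71.62,10.035): [(0, 0) (61.8282, 0) (86.2224, 25) (0, 25)]  |A|=1850.6317
3. ⊥bis P0·P2 via (60.225,18.645): [(57.9698, 0) (61.8282, 0) (86.2224, 25) (60.9937, 25)]  |A|=363.5883
4. ⊥bis P0·P3 via (58.71,20.37): [(57.9698, 0) (61.8282, 0) (86.2224, 25) (60.9937, 25)]  |A|=363.5883
5. ⊥bis P0·P4 via (49.61,19.585): [(57.9698, 0) (61.8282, 0) (86.2224, 25) (60.9937, 25)]  |A|=363.5883
6. ⊥bis P0·P5 via (47.03,19.98): [(57.9698, 0) (61.8282, 0) (86.2224, 25) (60.9937, 25)]  |A|=363.5883
7. ⊥bis P0·P6 via (68.45,17.58): [(57.9698, 0) (61.8282, 0) (66.7703, 5.0648) (69.4459, 25) (60.9937, 25)]  |A|=196.3672
8. canonical 5-gon: [(57.9698, 0) (61.8282, 0) (66.7703, 5.0648) (69.4459, 25) (60.9937, 25)]
9. shoelace: 196.3672

Area of P0's cell: 196.3672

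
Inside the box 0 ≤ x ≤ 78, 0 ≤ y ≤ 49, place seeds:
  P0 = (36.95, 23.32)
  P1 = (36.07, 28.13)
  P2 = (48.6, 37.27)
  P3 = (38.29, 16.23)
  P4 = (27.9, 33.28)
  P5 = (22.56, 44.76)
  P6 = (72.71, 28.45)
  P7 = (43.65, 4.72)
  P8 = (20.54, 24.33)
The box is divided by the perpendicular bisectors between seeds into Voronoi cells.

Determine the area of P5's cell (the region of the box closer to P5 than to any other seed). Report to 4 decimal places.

Area of P5's cell: 407.8827

1. box [0,78]×[0,49]: [(0, 0) (78, 0) (78, 49) (0, 49)]
2. ⊥bis P5·P0 via (29.755,34.04): [(0, 14.0692) (52.0443, 49) (0, 49)]  |A|=908.9744
3. ⊥bis P5·P1 via (29.315,36.445): [(0, 14.0692) (10.1925, 20.9102) (44.7695, 49) (0, 49)]  |A|=806.8003
4. ⊥bis P5·P2 via (35.58,41.015): [(0, 14.0692) (10.1925, 20.9102) (35.775, 41.693) (37.8768, 49) (0, 49)]  |A|=781.618
5. ⊥bis P5·P3 via (30.425,30.495): [(0, 14.0692) (10.1925, 20.9102) (35.775, 41.693) (37.8768, 49) (0, 49)]  |A|=781.618
6. ⊥bis P5·P4 via (25.23,39.02): [(0, 27.2841) (36.5162, 44.2699) (37.8768, 49) (0, 49)]  |A|=486.0725
7. ⊥bis P5·P6 via (47.635,36.605): [(0, 27.2841) (36.5162, 44.2699) (37.8768, 49) (0, 49)]  |A|=486.0725
8. ⊥bis P5·P7 via (33.105,24.74): [(0, 27.2841) (36.5162, 44.2699) (37.8768, 49) (0, 49)]  |A|=486.0725
9. ⊥bis P5·P8 via (21.55,34.545): [(0, 36.6757) (16.6509, 35.0294) (36.5162, 44.2699) (37.8768, 49) (0, 49)]  |A|=407.8827
10. canonical 5-gon: [(0, 36.6757) (16.6509, 35.0294) (36.5162, 44.2699) (37.8768, 49) (0, 49)]
11. shoelace: 407.8827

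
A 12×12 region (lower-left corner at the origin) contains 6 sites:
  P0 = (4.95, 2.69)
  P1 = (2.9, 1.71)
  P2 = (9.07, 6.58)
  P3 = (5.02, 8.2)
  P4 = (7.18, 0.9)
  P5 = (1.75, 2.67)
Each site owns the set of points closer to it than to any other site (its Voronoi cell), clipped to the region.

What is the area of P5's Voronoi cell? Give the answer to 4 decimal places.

1. box [0,12]×[0,12]: [(0, 0) (12, 0) (12, 12) (0, 12)]
2. ⊥bis P5·P0 via (3.35,2.68): [(0, 0) (3.3667, 0) (3.2918, 12) (0, 12)]  |A|=39.951
3. ⊥bis P5·P1 via (2.325,2.19): [(0, 0) (0.4968, 0) (3.3454, 3.4124) (3.2918, 12) (0, 12)]  |A|=35.0544
4. ⊥bis P5·P2 via (5.41,4.625): [(0, 0) (0.4968, 0) (3.3454, 3.4124) (3.3133, 8.5503) (1.4706, 12) (0, 12)]  |A|=31.9132
5. ⊥bis P5·P3 via (3.385,5.435): [(0, 7.4366) (0, 0) (0.4968, 0) (3.3454, 3.4124) (3.3326, 5.466)]  |A|=16.6963
6. ⊥bis P5·P4 via (4.465,1.785): [(0, 7.4366) (0, 0) (0.4968, 0) (3.3454, 3.4124) (3.3326, 5.466)]  |A|=16.6963
7. canonical 5-gon: [(0, 7.4366) (0, 0) (0.4968, 0) (3.3454, 3.4124) (3.3326, 5.466)]
8. shoelace: 16.6963

Area of P5's cell: 16.6963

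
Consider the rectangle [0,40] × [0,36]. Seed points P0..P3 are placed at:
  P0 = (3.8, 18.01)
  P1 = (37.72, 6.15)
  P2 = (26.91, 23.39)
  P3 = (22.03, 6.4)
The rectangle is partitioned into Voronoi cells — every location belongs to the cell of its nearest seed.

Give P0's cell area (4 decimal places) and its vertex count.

1. box [0,40]×[0,36]: [(0, 0) (40, 0) (40, 36) (0, 36)]
2. ⊥bis P0·P1 via (20.76,12.08): [(0, 0) (16.5363, 0) (29.1235, 36) (0, 36)]  |A|=821.8766
3. ⊥bis P0·P2 via (15.355,20.7): [(0, 0) (16.5363, 0) (18.72, 6.2455) (11.7932, 36) (0, 36)]  |A|=564.0485
4. ⊥bis P0·P3 via (12.915,12.205): [(0, 0) (5.1421, 0) (16.1501, 17.2847) (11.7932, 36) (0, 36)]  |A|=445.4975
5. canonical 5-gon: [(0, 0) (5.1421, 0) (16.1501, 17.2847) (11.7932, 36) (0, 36)]
6. shoelace: 445.4975

Area of P0's cell: 445.4975 (5 vertices)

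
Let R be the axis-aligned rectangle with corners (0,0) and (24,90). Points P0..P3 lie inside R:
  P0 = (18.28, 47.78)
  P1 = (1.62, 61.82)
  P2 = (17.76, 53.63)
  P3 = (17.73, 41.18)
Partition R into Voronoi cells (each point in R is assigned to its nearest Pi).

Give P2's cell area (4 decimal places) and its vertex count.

1. box [0,24]×[0,90]: [(0, 0) (24, 0) (24, 90) (0, 90)]
2. ⊥bis P2·P0 via (18.02,50.705): [(0, 49.1032) (24, 51.2366) (24, 90) (0, 90)]  |A|=955.9227
3. ⊥bis P2·P1 via (9.69,57.725): [(5.5661, 49.598) (24, 51.2366) (24, 85.9257)]  |A|=319.7283
4. ⊥bis P2·P3 via (17.745,47.405): [(5.5661, 49.598) (24, 51.2366) (24, 85.9257)]  |A|=319.7283
5. canonical 3-gon: [(5.5661, 49.598) (24, 51.2366) (24, 85.9257)]
6. shoelace: 319.7283

Area of P2's cell: 319.7283 (3 vertices)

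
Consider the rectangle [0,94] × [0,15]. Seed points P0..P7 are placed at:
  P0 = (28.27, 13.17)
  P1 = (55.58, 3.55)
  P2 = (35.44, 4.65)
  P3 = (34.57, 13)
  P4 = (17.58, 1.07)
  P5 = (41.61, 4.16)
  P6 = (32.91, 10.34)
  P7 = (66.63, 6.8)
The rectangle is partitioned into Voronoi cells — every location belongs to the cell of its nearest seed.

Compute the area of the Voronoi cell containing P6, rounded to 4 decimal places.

Area of P6's cell: 41.4150

1. box [0,94]×[0,15]: [(0, 0) (94, 0) (94, 15) (0, 15)]
2. ⊥bis P6·P0 via (30.59,11.755): [(23.4205, 0) (94, 0) (94, 15) (32.5692, 15)]  |A|=990.0777
3. ⊥bis P6·P1 via (44.245,6.945): [(23.4205, 0) (42.1649, 0) (46.6576, 15) (32.5692, 15)]  |A|=246.2462
4. ⊥bis P6·P2 via (34.175,7.495): [(25.691, 3.7227) (45.9822, 12.7449) (46.6576, 15) (32.5692, 15)]  |A|=99.272
5. ⊥bis P6·P3 via (33.74,11.67): [(31.4209, 13.1173) (25.691, 3.7227) (37.8276, 9.1191)]  |A|=41.549
6. ⊥bis P6·P4 via (25.245,5.705): [(31.4209, 13.1173) (26.069, 4.3424) (26.2842, 3.9864) (37.8276, 9.1191)]  |A|=41.415
7. ⊥bis P6·P5 via (37.26,7.25): [(31.4209, 13.1173) (26.069, 4.3424) (26.2842, 3.9864) (37.8276, 9.1191)]  |A|=41.415
8. ⊥bis P6·P7 via (49.77,8.57): [(31.4209, 13.1173) (26.069, 4.3424) (26.2842, 3.9864) (37.8276, 9.1191)]  |A|=41.415
9. canonical 4-gon: [(31.4209, 13.1173) (26.069, 4.3424) (26.2842, 3.9864) (37.8276, 9.1191)]
10. shoelace: 41.415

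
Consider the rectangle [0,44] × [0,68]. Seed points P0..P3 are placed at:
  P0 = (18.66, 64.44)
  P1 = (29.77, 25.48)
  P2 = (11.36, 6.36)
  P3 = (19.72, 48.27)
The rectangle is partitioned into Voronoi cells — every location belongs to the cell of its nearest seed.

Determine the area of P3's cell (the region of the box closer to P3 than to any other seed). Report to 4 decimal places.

1. box [0,44]×[0,68]: [(0, 0) (44, 0) (44, 68) (0, 68)]
2. ⊥bis P3·P0 via (19.19,56.355): [(0, 55.097) (0, 0) (44, 0) (44, 57.9814)]  |A|=2487.725
3. ⊥bis P3·P1 via (24.745,36.875): [(0, 55.097) (0, 25.9629) (44, 45.3661) (44, 57.9814)]  |A|=918.4869
4. ⊥bis P3·P2 via (15.54,27.315): [(0, 55.097) (0, 30.4148) (6.9512, 29.0282) (44, 45.3661) (44, 57.9814)]  |A|=903.0137
5. canonical 5-gon: [(0, 55.097) (0, 30.4148) (6.9512, 29.0282) (44, 45.3661) (44, 57.9814)]
6. shoelace: 903.0137

Area of P3's cell: 903.0137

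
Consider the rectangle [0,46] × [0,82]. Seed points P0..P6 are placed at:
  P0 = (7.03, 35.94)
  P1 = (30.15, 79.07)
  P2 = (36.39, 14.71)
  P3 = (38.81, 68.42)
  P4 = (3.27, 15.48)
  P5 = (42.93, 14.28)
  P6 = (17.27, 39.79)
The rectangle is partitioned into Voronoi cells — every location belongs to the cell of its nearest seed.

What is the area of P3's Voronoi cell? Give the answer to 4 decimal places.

1. box [0,46]×[0,82]: [(0, 0) (46, 0) (46, 82) (0, 82)]
2. ⊥bis P3·P0 via (22.92,52.18): [(0, 74.606) (46, 29.5974) (46, 82) (0, 82)]  |A|=1375.3207
3. ⊥bis P3·P1 via (34.48,73.745): [(16.1299, 58.8237) (46, 29.5974) (46, 82) (44.6319, 82)]  |A|=798.4876
4. ⊥bis P3·P2 via (37.6,41.565): [(16.1299, 58.8237) (33.5839, 41.746) (46, 41.1865) (46, 82) (44.6319, 82)]  |A|=726.5417
5. ⊥bis P3·P4 via (21.04,41.95): [(16.1299, 58.8237) (33.5839, 41.746) (46, 41.1865) (46, 82) (44.6319, 82)]  |A|=726.5417
6. ⊥bis P3·P5 via (40.87,41.35): [(16.1299, 58.8237) (33.5839, 41.746) (41.4285, 41.3925) (46, 41.7404) (46, 82) (44.6319, 82)]  |A|=725.2757
7. ⊥bis P3·P6 via (28.04,54.105): [(18.8395, 61.027) (44.6146, 41.635) (46, 41.7404) (46, 82) (44.6319, 82)]  |A|=575.8723
8. canonical 5-gon: [(18.8395, 61.027) (44.6146, 41.635) (46, 41.7404) (46, 82) (44.6319, 82)]
9. shoelace: 575.8723

Area of P3's cell: 575.8723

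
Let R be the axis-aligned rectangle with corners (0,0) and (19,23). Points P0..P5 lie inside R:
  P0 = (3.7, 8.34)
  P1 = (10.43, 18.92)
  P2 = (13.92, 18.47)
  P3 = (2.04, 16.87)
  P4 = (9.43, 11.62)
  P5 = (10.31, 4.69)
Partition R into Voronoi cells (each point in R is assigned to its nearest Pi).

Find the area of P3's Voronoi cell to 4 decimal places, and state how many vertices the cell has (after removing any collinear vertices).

Area of P3's cell: 60.9419 (5 vertices)

1. box [0,19]×[0,23]: [(0, 0) (19, 0) (19, 23) (0, 23)]
2. ⊥bis P3·P0 via (2.87,12.605): [(0, 12.0465) (19, 15.744) (19, 23) (0, 23)]  |A|=172.9903
3. ⊥bis P3·P1 via (6.235,17.895): [(0, 12.0465) (7.3161, 13.4703) (4.9877, 23) (0, 23)]  |A|=63.8343
4. ⊥bis P3·P2 via (7.98,17.67): [(0, 12.0465) (7.3161, 13.4703) (4.9877, 23) (0, 23)]  |A|=63.8343
5. ⊥bis P3·P4 via (5.735,14.245): [(0, 12.0465) (4.8426, 12.9889) (6.7706, 15.7028) (4.9877, 23) (0, 23)]  |A|=60.9419
6. ⊥bis P3·P5 via (6.175,10.78): [(0, 12.0465) (4.8426, 12.9889) (6.7706, 15.7028) (4.9877, 23) (0, 23)]  |A|=60.9419
7. canonical 5-gon: [(0, 12.0465) (4.8426, 12.9889) (6.7706, 15.7028) (4.9877, 23) (0, 23)]
8. shoelace: 60.9419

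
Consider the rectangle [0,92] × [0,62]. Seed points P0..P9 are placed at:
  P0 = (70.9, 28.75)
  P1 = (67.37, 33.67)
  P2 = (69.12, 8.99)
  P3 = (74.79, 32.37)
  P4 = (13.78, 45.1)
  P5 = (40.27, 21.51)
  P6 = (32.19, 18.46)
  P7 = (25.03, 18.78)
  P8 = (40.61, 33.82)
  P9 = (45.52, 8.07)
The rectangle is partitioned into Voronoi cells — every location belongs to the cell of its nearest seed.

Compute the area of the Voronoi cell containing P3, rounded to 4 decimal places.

1. box [0,92]×[0,62]: [(0, 0) (92, 0) (92, 62) (0, 62)]
2. ⊥bis P3·P0 via (72.845,30.56): [(92, 9.9763) (92, 62) (43.5872, 62)]  |A|=1259.3059
3. ⊥bis P3·P1 via (71.08,33.02): [(70.9969, 32.5459) (92, 9.9763) (92, 62) (76.1574, 62)]  |A|=779.6438
4. ⊥bis P3·P2 via (71.955,20.68): [(70.9969, 32.5459) (84.9784, 17.5216) (92, 15.8188) (92, 62) (76.1574, 62)]  |A|=759.132
5. ⊥bis P3·P4 via (44.285,38.735): [(70.9969, 32.5459) (84.9784, 17.5216) (92, 15.8188) (92, 62) (76.1574, 62)]  |A|=759.132
6. ⊥bis P3·P5 via (57.53,26.94): [(70.9969, 32.5459) (84.9784, 17.5216) (92, 15.8188) (92, 62) (76.1574, 62)]  |A|=759.132
7. ⊥bis P3·P6 via (53.49,25.415): [(70.9969, 32.5459) (84.9784, 17.5216) (92, 15.8188) (92, 62) (76.1574, 62)]  |A|=759.132
8. ⊥bis P3·P7 via (49.91,25.575): [(70.9969, 32.5459) (84.9784, 17.5216) (92, 15.8188) (92, 62) (76.1574, 62)]  |A|=759.132
9. ⊥bis P3·P8 via (57.7,33.095): [(70.9969, 32.5459) (84.9784, 17.5216) (92, 15.8188) (92, 62) (76.1574, 62)]  |A|=759.132
10. ⊥bis P3·P9 via (60.155,20.22): [(70.9969, 32.5459) (84.9784, 17.5216) (92, 15.8188) (92, 62) (76.1574, 62)]  |A|=759.132
11. canonical 5-gon: [(70.9969, 32.5459) (84.9784, 17.5216) (92, 15.8188) (92, 62) (76.1574, 62)]
12. shoelace: 759.132

Area of P3's cell: 759.1320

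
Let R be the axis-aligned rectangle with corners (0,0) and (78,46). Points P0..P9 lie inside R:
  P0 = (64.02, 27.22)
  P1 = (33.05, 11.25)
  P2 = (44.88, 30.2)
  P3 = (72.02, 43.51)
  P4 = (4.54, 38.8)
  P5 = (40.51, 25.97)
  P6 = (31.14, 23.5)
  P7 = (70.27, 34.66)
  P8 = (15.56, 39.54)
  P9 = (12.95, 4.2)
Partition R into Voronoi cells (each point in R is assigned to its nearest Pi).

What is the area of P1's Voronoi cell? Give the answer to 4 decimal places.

Area of P1's cell: 499.3164

1. box [0,78]×[0,46]: [(0, 0) (78, 0) (78, 46) (0, 46)]
2. ⊥bis P1·P0 via (48.535,19.235): [(0, 0) (58.4537, 0) (34.7334, 46) (0, 46)]  |A|=2143.3028
3. ⊥bis P1·P2 via (38.965,20.725): [(0, 45.0499) (0, 0) (58.4537, 0) (51.9452, 12.6218)]  |A|=1538.957
4. ⊥bis P1·P3 via (52.535,27.38): [(0, 45.0499) (0, 0) (58.4537, 0) (51.9452, 12.6218)]  |A|=1538.957
5. ⊥bis P1·P4 via (18.795,25.025): [(23.7926, 30.1967) (0, 5.5751) (0, 0) (58.4537, 0) (51.9452, 12.6218)]  |A|=1069.3533
6. ⊥bis P1·P5 via (36.78,18.61): [(20.5462, 26.8372) (0, 5.5751) (0, 0) (58.4537, 0) (53.1301, 10.3239)]  |A|=965.8812
7. ⊥bis P1·P6 via (32.095,17.375): [(37.5413, 18.2242) (7.7318, 13.5763) (0, 5.5751) (0, 0) (58.4537, 0) (53.1301, 10.3239)]  |A|=798.0111
8. ⊥bis P1·P7 via (51.66,22.955): [(37.5413, 18.2242) (7.7318, 13.5763) (0, 5.5751) (0, 0) (58.4537, 0) (53.1301, 10.3239)]  |A|=798.0111
9. ⊥bis P1·P8 via (24.305,25.395): [(37.5413, 18.2242) (7.7318, 13.5763) (0, 5.5751) (0, 0) (58.4537, 0) (53.1301, 10.3239)]  |A|=798.0111
10. ⊥bis P1·P9 via (23,7.725): [(37.5413, 18.2242) (20.2624, 15.5301) (25.7095, 0) (58.4537, 0) (53.1301, 10.3239)]  |A|=499.3164
11. canonical 5-gon: [(37.5413, 18.2242) (20.2624, 15.5301) (25.7095, 0) (58.4537, 0) (53.1301, 10.3239)]
12. shoelace: 499.3164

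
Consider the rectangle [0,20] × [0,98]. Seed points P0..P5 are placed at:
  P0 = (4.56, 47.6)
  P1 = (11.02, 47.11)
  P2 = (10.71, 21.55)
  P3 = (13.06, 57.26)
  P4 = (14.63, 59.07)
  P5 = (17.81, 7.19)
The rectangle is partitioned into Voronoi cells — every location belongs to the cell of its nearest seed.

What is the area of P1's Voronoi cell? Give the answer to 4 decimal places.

Area of P1's cell: 219.0905

1. box [0,20]×[0,98]: [(0, 0) (20, 0) (20, 98) (0, 98)]
2. ⊥bis P1·P0 via (7.79,47.355): [(4.1981, 0) (20, 0) (20, 98) (11.6315, 98)]  |A|=1184.352
3. ⊥bis P1·P2 via (10.865,34.33): [(6.8058, 34.3792) (20, 34.2192) (20, 98) (11.6315, 98)]  |A|=686.9746
4. ⊥bis P1·P3 via (12.04,52.185): [(8.2147, 52.9538) (6.8058, 34.3792) (20, 34.2192) (20, 50.5852)]  |A|=219.0905
5. ⊥bis P1·P4 via (12.825,53.09): [(8.2147, 52.9538) (6.8058, 34.3792) (20, 34.2192) (20, 50.5852)]  |A|=219.0905
6. ⊥bis P1·P5 via (14.415,27.15): [(8.2147, 52.9538) (6.8058, 34.3792) (20, 34.2192) (20, 50.5852)]  |A|=219.0905
7. canonical 4-gon: [(8.2147, 52.9538) (6.8058, 34.3792) (20, 34.2192) (20, 50.5852)]
8. shoelace: 219.0905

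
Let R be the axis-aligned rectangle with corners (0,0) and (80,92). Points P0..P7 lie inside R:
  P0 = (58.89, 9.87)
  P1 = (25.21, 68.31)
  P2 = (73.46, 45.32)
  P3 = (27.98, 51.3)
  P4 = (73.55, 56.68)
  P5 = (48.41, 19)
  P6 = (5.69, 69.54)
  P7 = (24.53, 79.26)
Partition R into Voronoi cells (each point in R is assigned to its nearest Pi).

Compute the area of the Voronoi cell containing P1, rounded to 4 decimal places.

1. box [0,80]×[0,92]: [(0, 0) (80, 0) (80, 92) (0, 92)]
2. ⊥bis P1·P0 via (42.05,39.09): [(0, 14.8558) (80, 60.9613) (80, 92) (0, 92)]  |A|=4327.3161
3. ⊥bis P1·P2 via (49.335,56.815): [(0, 14.8558) (40.4501, 38.168) (66.0998, 92) (0, 92)]  |A|=3339.3895
4. ⊥bis P1·P3 via (26.595,59.805): [(0, 55.4741) (52.7924, 64.0711) (66.0998, 92) (0, 92)]  |A|=1887.1908
5. ⊥bis P1·P4 via (49.38,62.495): [(0, 55.4741) (49.6355, 63.557) (56.4785, 92) (0, 92)]  |A|=1709.6985
6. ⊥bis P1·P5 via (36.81,43.655): [(0, 55.4741) (49.6355, 63.557) (56.4785, 92) (0, 92)]  |A|=1709.6985
7. ⊥bis P1·P6 via (15.45,68.925): [(14.7538, 57.8767) (49.6355, 63.557) (56.4785, 92) (16.904, 92)]  |A|=1151.8403
8. ⊥bis P1·P7 via (24.87,73.785): [(15.7204, 73.2168) (14.7538, 57.8767) (49.6355, 63.557) (52.5092, 75.5014)]  |A|=481.2253
9. canonical 4-gon: [(15.7204, 73.2168) (14.7538, 57.8767) (49.6355, 63.557) (52.5092, 75.5014)]
10. shoelace: 481.2253

Area of P1's cell: 481.2253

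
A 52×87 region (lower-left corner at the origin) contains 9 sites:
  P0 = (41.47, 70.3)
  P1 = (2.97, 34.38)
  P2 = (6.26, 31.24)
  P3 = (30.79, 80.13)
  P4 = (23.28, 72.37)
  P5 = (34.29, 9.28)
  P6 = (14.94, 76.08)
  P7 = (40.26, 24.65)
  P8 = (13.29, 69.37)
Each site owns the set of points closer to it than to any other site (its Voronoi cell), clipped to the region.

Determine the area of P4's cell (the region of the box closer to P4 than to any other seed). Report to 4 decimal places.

1. box [0,52]×[0,87]: [(0, 0) (52, 0) (52, 87) (0, 87)]
2. ⊥bis P4·P0 via (32.375,71.335): [(0, 0) (24.2572, 0) (34.1577, 87) (0, 87)]  |A|=2541.0447
3. ⊥bis P4·P1 via (13.125,53.375): [(0, 60.3918) (29.3444, 44.7039) (34.1577, 87) (0, 87)]  |A|=1112.7691
4. ⊥bis P4·P2 via (14.77,51.805): [(0, 60.3918) (20.4863, 49.4395) (29.4607, 45.7258) (34.1577, 87) (0, 87)]  |A|=1107.9674
5. ⊥bis P4·P3 via (27.035,76.25): [(0, 60.3918) (20.4863, 49.4395) (29.4607, 45.7258) (32.3491, 71.1071) (15.9271, 87) (0, 87)]  |A|=963.0998
6. ⊥bis P4·P5 via (28.785,40.825): [(0, 60.3918) (20.4863, 49.4395) (29.4607, 45.7258) (32.3491, 71.1071) (15.9271, 87) (0, 87)]  |A|=963.0998
7. ⊥bis P4·P6 via (19.11,74.225): [(10.4671, 54.796) (20.4863, 49.4395) (29.4607, 45.7258) (32.3491, 71.1071) (22.1247, 81.0021)]  |A|=451.217
8. ⊥bis P4·P7 via (31.77,48.51): [(10.4671, 54.796) (20.4863, 49.4395) (26.9109, 46.781) (29.6935, 47.7711) (32.3491, 71.1071) (22.1247, 81.0021)]  |A|=448.4866
9. ⊥bis P4·P8 via (18.285,70.87): [(18.016, 71.7657) (25.3214, 47.4387) (26.9109, 46.781) (29.6935, 47.7711) (32.3491, 71.1071) (22.1247, 81.0021)]  |A|=291.7536
10. canonical 6-gon: [(18.016, 71.7657) (25.3214, 47.4387) (26.9109, 46.781) (29.6935, 47.7711) (32.3491, 71.1071) (22.1247, 81.0021)]
11. shoelace: 291.7536

Area of P4's cell: 291.7536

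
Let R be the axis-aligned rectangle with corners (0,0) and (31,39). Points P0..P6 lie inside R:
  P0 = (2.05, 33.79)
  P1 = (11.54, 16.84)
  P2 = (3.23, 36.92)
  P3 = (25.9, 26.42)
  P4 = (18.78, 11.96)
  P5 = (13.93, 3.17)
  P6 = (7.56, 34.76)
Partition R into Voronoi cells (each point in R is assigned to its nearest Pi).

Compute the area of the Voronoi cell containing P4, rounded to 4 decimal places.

1. box [0,31]×[0,39]: [(0, 0) (31, 0) (31, 39) (0, 39)]
2. ⊥bis P4·P0 via (10.415,22.875): [(0, 14.8932) (0, 0) (31, 0) (31, 38.6509)]  |A|=829.9328
3. ⊥bis P4·P1 via (15.16,14.4): [(5.4539, 0) (31, 0) (31, 37.9003)]  |A|=484.1024
4. ⊥bis P4·P2 via (11.005,24.44): [(29.834, 36.1704) (5.4539, 0) (31, 0) (31, 36.8968)]  |A|=483.5173
5. ⊥bis P4·P3 via (22.34,19.19): [(19.3733, 20.6508) (5.4539, 0) (31, 0) (31, 14.9259)]  |A|=350.5433
6. ⊥bis P4·P5 via (16.355,7.565): [(19.3733, 20.6508) (12.1258, 9.8985) (30.0656, 0) (31, 0) (31, 14.9259)]  |A|=228.734
7. ⊥bis P4·P6 via (13.17,23.36): [(19.3733, 20.6508) (12.1258, 9.8985) (30.0656, 0) (31, 0) (31, 14.9259)]  |A|=228.734
8. canonical 5-gon: [(19.3733, 20.6508) (12.1258, 9.8985) (30.0656, 0) (31, 0) (31, 14.9259)]
9. shoelace: 228.734

Area of P4's cell: 228.7340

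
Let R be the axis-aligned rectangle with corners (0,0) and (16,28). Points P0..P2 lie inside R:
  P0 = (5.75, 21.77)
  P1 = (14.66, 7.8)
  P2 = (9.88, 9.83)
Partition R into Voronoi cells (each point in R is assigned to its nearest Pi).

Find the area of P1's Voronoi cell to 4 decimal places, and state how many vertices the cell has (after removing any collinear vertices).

1. box [0,16]×[0,28]: [(0, 0) (16, 0) (16, 28) (0, 28)]
2. ⊥bis P1·P0 via (10.205,14.785): [(0, 8.2763) (0, 0) (16, 0) (16, 18.481)]  |A|=214.0586
3. ⊥bis P1·P2 via (12.27,8.815): [(8.5264, 0) (16, 0) (16, 17.598)]  |A|=65.7601
4. canonical 3-gon: [(8.5264, 0) (16, 0) (16, 17.598)]
5. shoelace: 65.7601

Area of P1's cell: 65.7601 (3 vertices)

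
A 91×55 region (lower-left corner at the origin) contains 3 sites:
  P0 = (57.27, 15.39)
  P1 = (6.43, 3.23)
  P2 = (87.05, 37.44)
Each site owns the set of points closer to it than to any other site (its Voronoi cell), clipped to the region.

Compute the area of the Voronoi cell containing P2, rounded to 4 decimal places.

1. box [0,91]×[0,55]: [(0, 0) (91, 0) (91, 55) (0, 55)]
2. ⊥bis P2·P0 via (72.16,26.415): [(91, 0.9703) (91, 55) (50.9948, 55)]  |A|=1080.7337
3. ⊥bis P2·P1 via (46.74,20.335): [(91, 0.9703) (91, 55) (50.9948, 55)]  |A|=1080.7337
4. canonical 3-gon: [(91, 0.9703) (91, 55) (50.9948, 55)]
5. shoelace: 1080.7337

Area of P2's cell: 1080.7337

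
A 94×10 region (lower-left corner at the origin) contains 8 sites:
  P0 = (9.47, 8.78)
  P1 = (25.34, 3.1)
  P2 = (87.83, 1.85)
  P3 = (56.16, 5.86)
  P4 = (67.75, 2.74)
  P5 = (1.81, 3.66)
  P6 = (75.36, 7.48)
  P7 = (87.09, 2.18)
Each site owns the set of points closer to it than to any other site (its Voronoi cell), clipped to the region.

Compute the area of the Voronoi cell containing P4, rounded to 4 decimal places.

1. box [0,94]×[0,10]: [(0, 0) (94, 0) (94, 10) (0, 10)]
2. ⊥bis P4·P0 via (38.61,5.76): [(38.013, 0) (94, 0) (94, 10) (39.0494, 10)]  |A|=554.6876
3. ⊥bis P4·P1 via (46.545,2.92): [(46.5202, 0) (94, 0) (94, 10) (46.6051, 10)]  |A|=474.3734
4. ⊥bis P4·P2 via (77.79,2.295): [(46.5202, 0) (77.6883, 0) (78.1315, 10) (46.6051, 10)]  |A|=313.4724
5. ⊥bis P4·P3 via (61.955,4.3): [(60.7975, 0) (77.6883, 0) (78.1315, 10) (63.4894, 10)]  |A|=157.6645
6. ⊥bis P4·P5 via (34.78,3.2): [(60.7975, 0) (77.6883, 0) (78.1315, 10) (63.4894, 10)]  |A|=157.6645
7. ⊥bis P4·P6 via (71.555,5.11): [(60.7975, 0) (74.7378, 0) (68.5092, 10) (63.4894, 10)]  |A|=94.8008
8. ⊥bis P4·P7 via (77.42,2.46): [(60.7975, 0) (74.7378, 0) (68.5092, 10) (63.4894, 10)]  |A|=94.8008
9. canonical 4-gon: [(60.7975, 0) (74.7378, 0) (68.5092, 10) (63.4894, 10)]
10. shoelace: 94.8008

Area of P4's cell: 94.8008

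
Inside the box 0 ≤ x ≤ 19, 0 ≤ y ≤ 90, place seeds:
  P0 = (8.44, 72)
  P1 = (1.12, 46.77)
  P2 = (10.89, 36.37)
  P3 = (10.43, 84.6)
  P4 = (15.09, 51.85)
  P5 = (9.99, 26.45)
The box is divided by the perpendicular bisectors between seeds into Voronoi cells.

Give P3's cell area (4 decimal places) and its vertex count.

1. box [0,19]×[0,90]: [(0, 0) (19, 0) (19, 90) (0, 90)]
2. ⊥bis P3·P0 via (9.435,78.3): [(0, 79.7901) (19, 76.7893) (19, 90) (0, 90)]  |A|=222.4951
3. ⊥bis P3·P1 via (5.775,65.685): [(0, 79.7901) (19, 76.7893) (19, 90) (0, 90)]  |A|=222.4951
4. ⊥bis P3·P2 via (10.66,60.485): [(0, 79.7901) (19, 76.7893) (19, 90) (0, 90)]  |A|=222.4951
5. ⊥bis P3·P4 via (12.76,68.225): [(0, 79.7901) (19, 76.7893) (19, 90) (0, 90)]  |A|=222.4951
6. ⊥bis P3·P5 via (10.21,55.525): [(0, 79.7901) (19, 76.7893) (19, 90) (0, 90)]  |A|=222.4951
7. canonical 4-gon: [(0, 79.7901) (19, 76.7893) (19, 90) (0, 90)]
8. shoelace: 222.4951

Area of P3's cell: 222.4951 (4 vertices)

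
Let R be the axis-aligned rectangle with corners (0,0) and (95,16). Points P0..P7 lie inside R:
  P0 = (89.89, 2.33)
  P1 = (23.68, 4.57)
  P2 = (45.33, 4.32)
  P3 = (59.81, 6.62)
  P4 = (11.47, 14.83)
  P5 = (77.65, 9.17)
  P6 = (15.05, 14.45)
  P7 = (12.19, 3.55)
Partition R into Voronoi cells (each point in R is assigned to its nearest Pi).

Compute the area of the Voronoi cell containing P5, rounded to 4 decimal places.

1. box [0,95]×[0,16]: [(0, 0) (95, 0) (95, 16) (0, 16)]
2. ⊥bis P5·P0 via (83.77,5.75): [(0, 0) (80.5568, 0) (89.4979, 16) (0, 16)]  |A|=1360.4376
3. ⊥bis P5·P1 via (50.665,6.87): [(51.2505, 0) (80.5568, 0) (89.4979, 16) (49.8868, 16)]  |A|=551.3387
4. ⊥bis P5·P2 via (61.49,6.745): [(62.5022, 0) (80.5568, 0) (89.4979, 16) (60.1012, 16)]  |A|=379.6109
5. ⊥bis P5·P3 via (68.73,7.895): [(69.8585, 0) (80.5568, 0) (89.4979, 16) (67.5715, 16)]  |A|=260.9978
6. ⊥bis P5·P4 via (44.56,12): [(69.8585, 0) (80.5568, 0) (89.4979, 16) (67.5715, 16)]  |A|=260.9978
7. ⊥bis P5·P6 via (46.35,11.81): [(69.8585, 0) (80.5568, 0) (89.4979, 16) (67.5715, 16)]  |A|=260.9978
8. ⊥bis P5·P7 via (44.92,6.36): [(69.8585, 0) (80.5568, 0) (89.4979, 16) (67.5715, 16)]  |A|=260.9978
9. canonical 4-gon: [(69.8585, 0) (80.5568, 0) (89.4979, 16) (67.5715, 16)]
10. shoelace: 260.9978

Area of P5's cell: 260.9978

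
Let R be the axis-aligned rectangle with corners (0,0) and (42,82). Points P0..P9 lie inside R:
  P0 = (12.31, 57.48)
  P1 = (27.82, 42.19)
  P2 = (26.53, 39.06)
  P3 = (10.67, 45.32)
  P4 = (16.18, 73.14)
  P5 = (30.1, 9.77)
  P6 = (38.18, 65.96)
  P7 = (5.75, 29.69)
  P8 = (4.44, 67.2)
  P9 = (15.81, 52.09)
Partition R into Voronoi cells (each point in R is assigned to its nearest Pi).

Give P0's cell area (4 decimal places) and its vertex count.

1. box [0,42]×[0,82]: [(0, 0) (42, 0) (42, 82) (0, 82)]
2. ⊥bis P0·P1 via (20.065,49.835): [(0, 29.4813) (42, 72.0856) (42, 82) (0, 82)]  |A|=1311.095
3. ⊥bis P0·P2 via (19.42,48.27): [(0, 33.278) (15.6629, 45.3696) (42, 72.0856) (42, 82) (0, 82)]  |A|=1281.3611
4. ⊥bis P0·P3 via (11.49,51.4): [(0, 52.9496) (20.4204, 50.1956) (42, 72.0856) (42, 82) (0, 82)]  |A|=1071.4779
5. ⊥bis P0·P4 via (14.245,65.31): [(0, 68.8303) (0, 52.9496) (20.4204, 50.1956) (31.1919, 61.122)]  |A|=374.0679
6. ⊥bis P0·P5 via (21.205,33.625): [(0, 68.8303) (0, 52.9496) (20.4204, 50.1956) (31.1919, 61.122)]  |A|=374.0679
7. ⊥bis P0·P6 via (25.245,61.72): [(24.9341, 62.6684) (0, 68.8303) (0, 52.9496) (20.4204, 50.1956) (26.8761, 56.7441)]  |A|=357.0328
8. ⊥bis P0·P7 via (9.03,43.585): [(24.9341, 62.6684) (0, 68.8303) (0, 52.9496) (20.4204, 50.1956) (26.8761, 56.7441)]  |A|=357.0328
9. ⊥bis P0·P8 via (8.375,62.34): [(24.9341, 62.6684) (12.558, 65.7269) (0, 55.559) (0, 52.9496) (20.4204, 50.1956) (26.8761, 56.7441)]  |A|=273.702
10. ⊥bis P0·P9 via (14.06,54.785): [(25.1564, 61.9904) (24.9341, 62.6684) (12.558, 65.7269) (0, 55.559) (0, 52.9496) (9.3016, 51.6951)]  |A|=182.0135
11. canonical 6-gon: [(25.1564, 61.9904) (24.9341, 62.6684) (12.558, 65.7269) (0, 55.559) (0, 52.9496) (9.3016, 51.6951)]
12. shoelace: 182.0135

Area of P0's cell: 182.0135 (6 vertices)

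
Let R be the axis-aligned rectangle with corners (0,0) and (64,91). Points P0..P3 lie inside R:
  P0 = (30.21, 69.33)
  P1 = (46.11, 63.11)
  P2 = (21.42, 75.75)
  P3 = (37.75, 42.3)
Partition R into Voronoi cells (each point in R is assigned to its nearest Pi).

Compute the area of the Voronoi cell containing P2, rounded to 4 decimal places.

Area of P2's cell: 1026.2362

1. box [0,64]×[0,91]: [(0, 0) (64, 0) (64, 91) (0, 91)]
2. ⊥bis P2·P0 via (25.815,72.54): [(0, 37.1952) (39.2977, 91) (0, 91)]  |A|=1057.204
3. ⊥bis P2·P1 via (33.765,69.43): [(0, 37.1952) (39.2977, 91) (0, 91)]  |A|=1057.204
4. ⊥bis P2·P3 via (29.585,59.025): [(0, 44.5819) (8.3848, 48.6752) (39.2977, 91) (0, 91)]  |A|=1026.2362
5. canonical 4-gon: [(0, 44.5819) (8.3848, 48.6752) (39.2977, 91) (0, 91)]
6. shoelace: 1026.2362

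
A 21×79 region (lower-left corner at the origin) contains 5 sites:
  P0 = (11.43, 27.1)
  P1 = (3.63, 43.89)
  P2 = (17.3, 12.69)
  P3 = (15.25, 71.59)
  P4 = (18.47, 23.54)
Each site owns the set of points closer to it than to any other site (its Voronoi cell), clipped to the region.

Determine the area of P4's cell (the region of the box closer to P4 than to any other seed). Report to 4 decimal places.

1. box [0,21]×[0,79]: [(0, 0) (21, 0) (21, 79) (0, 79)]
2. ⊥bis P4·P0 via (14.95,25.32): [(2.1461, 0) (21, 0) (21, 37.284)]  |A|=351.4741
3. ⊥bis P4·P1 via (11.05,33.715): [(2.1461, 0) (21, 0) (21, 37.284)]  |A|=351.4741
4. ⊥bis P4·P2 via (17.885,18.115): [(11.6467, 18.7877) (21, 17.7791) (21, 37.284)]  |A|=91.2175
5. ⊥bis P4·P3 via (16.86,47.565): [(11.6467, 18.7877) (21, 17.7791) (21, 37.284)]  |A|=91.2175
6. canonical 3-gon: [(11.6467, 18.7877) (21, 17.7791) (21, 37.284)]
7. shoelace: 91.2175

Area of P4's cell: 91.2175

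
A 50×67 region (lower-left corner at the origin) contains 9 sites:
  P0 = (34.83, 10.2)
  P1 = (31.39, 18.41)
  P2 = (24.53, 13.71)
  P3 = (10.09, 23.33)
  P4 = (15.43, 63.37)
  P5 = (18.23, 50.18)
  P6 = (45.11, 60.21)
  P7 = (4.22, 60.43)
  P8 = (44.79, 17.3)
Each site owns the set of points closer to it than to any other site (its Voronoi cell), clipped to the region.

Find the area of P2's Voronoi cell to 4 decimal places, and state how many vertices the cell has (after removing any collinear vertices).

Area of P2's cell: 340.5520 (4 vertices)

1. box [0,50]×[0,67]: [(0, 0) (50, 0) (50, 67) (0, 67)]
2. ⊥bis P2·P0 via (29.68,11.955): [(0, 0) (25.606, 0) (48.4381, 67) (0, 67)]  |A|=2480.4763
3. ⊥bis P2·P1 via (27.96,16.06): [(0, 56.8697) (0, 0) (25.606, 0) (30.0429, 13.0199)]  |A|=1020.9585
4. ⊥bis P2·P3 via (17.31,18.52): [(21.7295, 25.1539) (4.9719, 0) (25.606, 0) (30.0429, 13.0199)]  |A|=340.552
5. ⊥bis P2·P4 via (19.98,38.54): [(21.7295, 25.1539) (4.9719, 0) (25.606, 0) (30.0429, 13.0199)]  |A|=340.552
6. ⊥bis P2·P5 via (21.38,31.945): [(21.7295, 25.1539) (4.9719, 0) (25.606, 0) (30.0429, 13.0199)]  |A|=340.552
7. ⊥bis P2·P6 via (34.82,36.96): [(21.7295, 25.1539) (4.9719, 0) (25.606, 0) (30.0429, 13.0199)]  |A|=340.552
8. ⊥bis P2·P7 via (14.375,37.07): [(21.7295, 25.1539) (4.9719, 0) (25.606, 0) (30.0429, 13.0199)]  |A|=340.552
9. ⊥bis P2·P8 via (34.66,15.505): [(21.7295, 25.1539) (4.9719, 0) (25.606, 0) (30.0429, 13.0199)]  |A|=340.552
10. canonical 4-gon: [(21.7295, 25.1539) (4.9719, 0) (25.606, 0) (30.0429, 13.0199)]
11. shoelace: 340.552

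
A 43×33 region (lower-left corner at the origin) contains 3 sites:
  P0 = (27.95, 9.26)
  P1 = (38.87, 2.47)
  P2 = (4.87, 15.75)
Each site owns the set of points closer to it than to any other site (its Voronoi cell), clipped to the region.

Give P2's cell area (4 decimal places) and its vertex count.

Area of P2's cell: 578.6015 (4 vertices)

1. box [0,43]×[0,33]: [(0, 0) (43, 0) (43, 33) (0, 33)]
2. ⊥bis P2·P0 via (16.41,12.505): [(0, 0) (12.8936, 0) (22.1731, 33) (0, 33)]  |A|=578.6015
3. ⊥bis P2·P1 via (21.87,9.11): [(0, 0) (12.8936, 0) (22.1731, 33) (0, 33)]  |A|=578.6015
4. canonical 4-gon: [(0, 0) (12.8936, 0) (22.1731, 33) (0, 33)]
5. shoelace: 578.6015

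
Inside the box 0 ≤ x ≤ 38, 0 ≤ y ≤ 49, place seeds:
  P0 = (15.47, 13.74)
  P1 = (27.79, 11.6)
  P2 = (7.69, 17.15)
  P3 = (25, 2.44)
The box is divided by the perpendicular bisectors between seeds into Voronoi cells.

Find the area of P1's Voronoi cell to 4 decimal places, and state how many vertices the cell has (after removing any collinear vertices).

1. box [0,38]×[0,49]: [(0, 0) (38, 0) (38, 49) (0, 49)]
2. ⊥bis P1·P0 via (21.63,12.67): [(19.4292, 0) (38, 0) (38, 49) (27.9406, 49)]  |A|=701.4406
3. ⊥bis P1·P2 via (17.74,14.375): [(19.4292, 0) (38, 0) (38, 49) (27.9406, 49)]  |A|=701.4406
4. ⊥bis P1·P3 via (26.395,7.02): [(20.9373, 8.6823) (38, 3.4853) (38, 49) (27.9406, 49)]  |A|=591.0876
5. canonical 4-gon: [(20.9373, 8.6823) (38, 3.4853) (38, 49) (27.9406, 49)]
6. shoelace: 591.0876

Area of P1's cell: 591.0876 (4 vertices)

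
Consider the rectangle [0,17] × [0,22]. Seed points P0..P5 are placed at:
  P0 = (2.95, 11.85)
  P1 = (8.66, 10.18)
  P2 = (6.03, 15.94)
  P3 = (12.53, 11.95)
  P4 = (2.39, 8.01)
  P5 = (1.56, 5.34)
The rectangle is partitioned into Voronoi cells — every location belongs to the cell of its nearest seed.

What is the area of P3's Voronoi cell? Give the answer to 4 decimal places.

1. box [0,17]×[0,22]: [(0, 0) (17, 0) (17, 22) (0, 22)]
2. ⊥bis P3·P0 via (7.74,11.9): [(7.8642, 0) (17, 0) (17, 22) (7.6346, 22)]  |A|=203.5133
3. ⊥bis P3·P1 via (10.595,11.065): [(7.6822, 17.4336) (15.6557, 0) (17, 0) (17, 22) (7.6346, 22)]  |A|=135.5963
4. ⊥bis P3·P2 via (9.28,13.945): [(9.2787, 13.9429) (15.6557, 0) (17, 0) (17, 22) (14.2245, 22)]  |A|=105.4865
5. ⊥bis P3·P4 via (7.46,9.98): [(9.2787, 13.9429) (15.6557, 0) (17, 0) (17, 22) (14.2245, 22)]  |A|=105.4865
6. ⊥bis P3·P5 via (7.045,8.645): [(9.2787, 13.9429) (15.6557, 0) (17, 0) (17, 22) (14.2245, 22)]  |A|=105.4865
7. canonical 5-gon: [(9.2787, 13.9429) (15.6557, 0) (17, 0) (17, 22) (14.2245, 22)]
8. shoelace: 105.4865

Area of P3's cell: 105.4865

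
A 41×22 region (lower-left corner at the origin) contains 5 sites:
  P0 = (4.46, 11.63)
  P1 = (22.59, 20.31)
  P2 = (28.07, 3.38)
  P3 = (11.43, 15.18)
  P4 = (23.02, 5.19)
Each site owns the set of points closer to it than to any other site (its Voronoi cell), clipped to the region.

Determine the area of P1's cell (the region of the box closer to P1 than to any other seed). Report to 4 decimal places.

1. box [0,41]×[0,22]: [(0, 0) (41, 0) (41, 22) (0, 22)]
2. ⊥bis P1·P0 via (13.525,15.97): [(21.1709, 0) (41, 0) (41, 22) (10.6381, 22)]  |A|=552.1019
3. ⊥bis P1·P2 via (25.33,11.845): [(16.8189, 9.0901) (41, 16.9172) (41, 22) (10.6381, 22)]  |A|=257.4398
4. ⊥bis P1·P3 via (17.01,17.745): [(20.4484, 10.2649) (41, 16.9172) (41, 22) (15.0541, 22)]  |A|=204.4692
5. ⊥bis P1·P4 via (22.805,12.75): [(19.3512, 12.6518) (28.6385, 12.9159) (41, 16.9172) (41, 22) (15.0541, 22)]  |A|=193.2406
6. canonical 5-gon: [(19.3512, 12.6518) (28.6385, 12.9159) (41, 16.9172) (41, 22) (15.0541, 22)]
7. shoelace: 193.2406

Area of P1's cell: 193.2406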